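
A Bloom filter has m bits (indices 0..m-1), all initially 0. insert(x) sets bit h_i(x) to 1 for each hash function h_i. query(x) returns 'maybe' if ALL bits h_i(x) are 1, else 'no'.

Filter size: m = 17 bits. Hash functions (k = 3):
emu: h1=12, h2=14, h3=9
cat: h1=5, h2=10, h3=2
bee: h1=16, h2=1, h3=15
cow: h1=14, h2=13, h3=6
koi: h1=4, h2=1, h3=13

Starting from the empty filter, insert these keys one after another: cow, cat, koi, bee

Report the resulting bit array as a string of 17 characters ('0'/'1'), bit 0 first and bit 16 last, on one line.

Answer: 01101110001001111

Derivation:
Start: bits=00000000000000000
After insert 'cow': sets bits 6 13 14 -> bits=00000010000001100
After insert 'cat': sets bits 2 5 10 -> bits=00100110001001100
After insert 'koi': sets bits 1 4 13 -> bits=01101110001001100
After insert 'bee': sets bits 1 15 16 -> bits=01101110001001111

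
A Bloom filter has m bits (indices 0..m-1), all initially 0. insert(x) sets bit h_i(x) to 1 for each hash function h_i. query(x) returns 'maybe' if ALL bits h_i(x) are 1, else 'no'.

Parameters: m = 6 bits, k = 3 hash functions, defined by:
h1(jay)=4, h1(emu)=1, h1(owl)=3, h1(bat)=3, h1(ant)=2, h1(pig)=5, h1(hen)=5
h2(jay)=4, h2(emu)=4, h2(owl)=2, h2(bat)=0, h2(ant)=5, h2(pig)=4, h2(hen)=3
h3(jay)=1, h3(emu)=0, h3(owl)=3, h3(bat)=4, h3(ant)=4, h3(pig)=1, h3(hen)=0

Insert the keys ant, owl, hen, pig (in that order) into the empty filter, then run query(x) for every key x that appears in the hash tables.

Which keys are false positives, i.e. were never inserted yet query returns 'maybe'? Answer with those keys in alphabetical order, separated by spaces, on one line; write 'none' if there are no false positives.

Start: bits=000000
After insert 'ant': sets bits 2 4 5 -> bits=001011
After insert 'owl': sets bits 2 3 -> bits=001111
After insert 'hen': sets bits 0 3 5 -> bits=101111
After insert 'pig': sets bits 1 4 5 -> bits=111111
Not inserted: bat emu jay — query each against bits=111111:
query bat: checks bit0=1, bit3=1, bit4=1 (all 1) -> maybe => FALSE POSITIVE
query emu: checks bit0=1, bit1=1, bit4=1 (all 1) -> maybe => FALSE POSITIVE
query jay: checks bit1=1, bit4=1 (all 1) -> maybe => FALSE POSITIVE
False positives (alphabetical): bat emu jay

Answer: bat emu jay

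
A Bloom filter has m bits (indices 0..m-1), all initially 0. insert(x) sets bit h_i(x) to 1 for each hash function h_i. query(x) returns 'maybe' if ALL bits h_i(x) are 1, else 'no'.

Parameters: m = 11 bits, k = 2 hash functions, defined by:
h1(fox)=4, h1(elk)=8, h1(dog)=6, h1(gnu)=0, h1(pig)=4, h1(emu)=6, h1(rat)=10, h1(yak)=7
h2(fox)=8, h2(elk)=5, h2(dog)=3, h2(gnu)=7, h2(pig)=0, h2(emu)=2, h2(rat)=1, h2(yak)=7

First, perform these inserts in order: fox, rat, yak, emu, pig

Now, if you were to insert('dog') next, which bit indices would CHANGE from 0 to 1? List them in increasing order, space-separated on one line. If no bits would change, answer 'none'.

Start: bits=00000000000
After insert 'fox': sets bits 4 8 -> bits=00001000100
After insert 'rat': sets bits 1 10 -> bits=01001000101
After insert 'yak': sets bits 7 -> bits=01001001101
After insert 'emu': sets bits 2 6 -> bits=01101011101
After insert 'pig': sets bits 0 4 -> bits=11101011101
insert 'dog' would touch bits 3 6; currently bit3=0, bit6=1
Bits that are 0 among those (would change 0->1): 3

Answer: 3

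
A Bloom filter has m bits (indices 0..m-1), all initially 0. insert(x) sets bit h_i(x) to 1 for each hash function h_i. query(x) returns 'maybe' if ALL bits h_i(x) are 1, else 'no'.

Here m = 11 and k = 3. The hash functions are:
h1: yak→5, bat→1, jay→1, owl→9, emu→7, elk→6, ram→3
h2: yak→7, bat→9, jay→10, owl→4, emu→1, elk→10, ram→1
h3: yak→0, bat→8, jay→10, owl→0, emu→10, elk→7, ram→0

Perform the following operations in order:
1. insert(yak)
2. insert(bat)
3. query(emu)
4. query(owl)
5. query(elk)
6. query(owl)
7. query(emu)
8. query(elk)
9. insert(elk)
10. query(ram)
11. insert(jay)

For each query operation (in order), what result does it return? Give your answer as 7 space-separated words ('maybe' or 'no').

Start: bits=00000000000
Op 1: insert yak -> sets bits 0 5 7 -> bits=10000101000
Op 2: insert bat -> sets bits 1 8 9 -> bits=11000101110
Op 3: query emu -> checks bit1=1, bit7=1, bit10=0 (has a 0) -> no
Op 4: query owl -> checks bit0=1, bit4=0, bit9=1 (has a 0) -> no
Op 5: query elk -> checks bit6=0, bit7=1, bit10=0 (has a 0) -> no
Op 6: query owl -> checks bit0=1, bit4=0, bit9=1 (has a 0) -> no
Op 7: query emu -> checks bit1=1, bit7=1, bit10=0 (has a 0) -> no
Op 8: query elk -> checks bit6=0, bit7=1, bit10=0 (has a 0) -> no
Op 9: insert elk -> sets bits 6 7 10 -> bits=11000111111
Op 10: query ram -> checks bit0=1, bit1=1, bit3=0 (has a 0) -> no
Op 11: insert jay -> sets bits 1 10 -> bits=11000111111
Query results in order: no no no no no no no

Answer: no no no no no no no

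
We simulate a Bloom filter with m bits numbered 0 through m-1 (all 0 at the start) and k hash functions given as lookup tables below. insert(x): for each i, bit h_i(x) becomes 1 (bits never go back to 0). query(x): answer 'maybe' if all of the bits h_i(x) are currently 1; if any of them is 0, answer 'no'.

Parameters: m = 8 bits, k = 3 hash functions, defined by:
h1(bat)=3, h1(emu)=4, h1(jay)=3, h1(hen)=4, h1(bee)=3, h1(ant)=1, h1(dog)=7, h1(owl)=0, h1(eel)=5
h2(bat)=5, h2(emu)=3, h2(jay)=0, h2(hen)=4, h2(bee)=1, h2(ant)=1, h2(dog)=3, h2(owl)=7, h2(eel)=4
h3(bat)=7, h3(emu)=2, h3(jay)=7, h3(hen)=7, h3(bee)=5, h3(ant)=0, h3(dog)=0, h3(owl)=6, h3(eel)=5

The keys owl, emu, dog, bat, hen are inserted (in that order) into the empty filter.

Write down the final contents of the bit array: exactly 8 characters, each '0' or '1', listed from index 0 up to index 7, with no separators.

Answer: 10111111

Derivation:
Start: bits=00000000
After insert 'owl': sets bits 0 6 7 -> bits=10000011
After insert 'emu': sets bits 2 3 4 -> bits=10111011
After insert 'dog': sets bits 0 3 7 -> bits=10111011
After insert 'bat': sets bits 3 5 7 -> bits=10111111
After insert 'hen': sets bits 4 7 -> bits=10111111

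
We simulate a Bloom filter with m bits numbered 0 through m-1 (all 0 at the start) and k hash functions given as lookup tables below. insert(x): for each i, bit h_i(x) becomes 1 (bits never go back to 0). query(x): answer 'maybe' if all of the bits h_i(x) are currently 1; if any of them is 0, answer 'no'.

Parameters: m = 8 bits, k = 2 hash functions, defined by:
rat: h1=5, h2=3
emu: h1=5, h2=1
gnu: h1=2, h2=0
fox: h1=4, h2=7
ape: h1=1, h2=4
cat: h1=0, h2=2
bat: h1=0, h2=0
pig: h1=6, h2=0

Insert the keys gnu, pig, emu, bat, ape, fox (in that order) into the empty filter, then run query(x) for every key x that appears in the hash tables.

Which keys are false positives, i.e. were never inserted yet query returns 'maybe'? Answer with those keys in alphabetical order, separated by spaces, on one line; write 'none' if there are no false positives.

Start: bits=00000000
After insert 'gnu': sets bits 0 2 -> bits=10100000
After insert 'pig': sets bits 0 6 -> bits=10100010
After insert 'emu': sets bits 1 5 -> bits=11100110
After insert 'bat': sets bits 0 -> bits=11100110
After insert 'ape': sets bits 1 4 -> bits=11101110
After insert 'fox': sets bits 4 7 -> bits=11101111
Not inserted: cat rat — query each against bits=11101111:
query cat: checks bit0=1, bit2=1 (all 1) -> maybe => FALSE POSITIVE
query rat: checks bit3=0, bit5=1 (has a 0) -> no => not a false positive
False positives (alphabetical): cat

Answer: cat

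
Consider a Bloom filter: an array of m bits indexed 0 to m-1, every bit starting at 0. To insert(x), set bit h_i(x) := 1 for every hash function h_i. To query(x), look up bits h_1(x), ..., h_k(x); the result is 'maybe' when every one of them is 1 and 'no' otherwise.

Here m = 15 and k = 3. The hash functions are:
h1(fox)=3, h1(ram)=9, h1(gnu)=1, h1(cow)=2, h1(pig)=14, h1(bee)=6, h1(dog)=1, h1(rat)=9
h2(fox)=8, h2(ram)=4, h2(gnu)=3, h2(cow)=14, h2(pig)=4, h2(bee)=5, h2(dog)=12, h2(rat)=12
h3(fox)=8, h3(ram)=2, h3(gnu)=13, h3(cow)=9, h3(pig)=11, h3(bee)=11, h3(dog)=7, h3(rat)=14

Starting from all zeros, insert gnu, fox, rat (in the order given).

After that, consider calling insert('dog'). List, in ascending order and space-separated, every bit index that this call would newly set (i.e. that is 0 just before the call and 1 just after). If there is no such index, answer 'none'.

Start: bits=000000000000000
After insert 'gnu': sets bits 1 3 13 -> bits=010100000000010
After insert 'fox': sets bits 3 8 -> bits=010100001000010
After insert 'rat': sets bits 9 12 14 -> bits=010100001100111
insert 'dog' would touch bits 1 7 12; currently bit1=1, bit7=0, bit12=1
Bits that are 0 among those (would change 0->1): 7

Answer: 7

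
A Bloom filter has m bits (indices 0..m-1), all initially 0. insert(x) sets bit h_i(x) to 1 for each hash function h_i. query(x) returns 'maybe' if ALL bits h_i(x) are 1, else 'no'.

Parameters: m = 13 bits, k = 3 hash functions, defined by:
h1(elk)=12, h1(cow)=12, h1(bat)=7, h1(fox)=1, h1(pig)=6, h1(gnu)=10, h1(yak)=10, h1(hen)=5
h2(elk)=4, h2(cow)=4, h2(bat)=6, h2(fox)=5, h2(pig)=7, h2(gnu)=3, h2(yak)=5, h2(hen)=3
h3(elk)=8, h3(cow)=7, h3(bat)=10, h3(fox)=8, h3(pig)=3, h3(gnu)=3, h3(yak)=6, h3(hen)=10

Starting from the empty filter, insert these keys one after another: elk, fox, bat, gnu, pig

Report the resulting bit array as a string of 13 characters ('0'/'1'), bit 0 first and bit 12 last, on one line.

Start: bits=0000000000000
After insert 'elk': sets bits 4 8 12 -> bits=0000100010001
After insert 'fox': sets bits 1 5 8 -> bits=0100110010001
After insert 'bat': sets bits 6 7 10 -> bits=0100111110101
After insert 'gnu': sets bits 3 10 -> bits=0101111110101
After insert 'pig': sets bits 3 6 7 -> bits=0101111110101

Answer: 0101111110101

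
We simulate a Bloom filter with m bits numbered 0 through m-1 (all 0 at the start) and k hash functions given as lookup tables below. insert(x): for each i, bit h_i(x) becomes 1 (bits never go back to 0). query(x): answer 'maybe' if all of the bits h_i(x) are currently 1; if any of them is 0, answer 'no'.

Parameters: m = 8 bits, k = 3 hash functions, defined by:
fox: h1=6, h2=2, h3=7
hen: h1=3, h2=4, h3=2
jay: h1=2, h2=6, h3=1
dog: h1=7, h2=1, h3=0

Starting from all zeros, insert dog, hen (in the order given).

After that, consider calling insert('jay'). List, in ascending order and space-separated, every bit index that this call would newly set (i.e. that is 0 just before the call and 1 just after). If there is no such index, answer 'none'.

Start: bits=00000000
After insert 'dog': sets bits 0 1 7 -> bits=11000001
After insert 'hen': sets bits 2 3 4 -> bits=11111001
insert 'jay' would touch bits 1 2 6; currently bit1=1, bit2=1, bit6=0
Bits that are 0 among those (would change 0->1): 6

Answer: 6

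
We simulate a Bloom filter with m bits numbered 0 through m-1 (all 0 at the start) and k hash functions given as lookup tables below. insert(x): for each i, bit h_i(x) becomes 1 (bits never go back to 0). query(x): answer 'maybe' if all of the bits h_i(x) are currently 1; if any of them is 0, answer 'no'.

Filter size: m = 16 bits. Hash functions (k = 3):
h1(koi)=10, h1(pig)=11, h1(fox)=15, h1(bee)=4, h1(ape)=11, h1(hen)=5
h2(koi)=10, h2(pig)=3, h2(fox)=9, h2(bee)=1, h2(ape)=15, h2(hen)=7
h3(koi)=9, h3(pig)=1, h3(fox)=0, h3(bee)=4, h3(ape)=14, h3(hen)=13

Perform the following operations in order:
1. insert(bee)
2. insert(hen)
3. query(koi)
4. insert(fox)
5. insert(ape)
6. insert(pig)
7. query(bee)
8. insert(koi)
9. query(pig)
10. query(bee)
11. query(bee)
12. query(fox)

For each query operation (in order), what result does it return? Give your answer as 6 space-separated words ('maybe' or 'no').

Answer: no maybe maybe maybe maybe maybe

Derivation:
Start: bits=0000000000000000
Op 1: insert bee -> sets bits 1 4 -> bits=0100100000000000
Op 2: insert hen -> sets bits 5 7 13 -> bits=0100110100000100
Op 3: query koi -> checks bit9=0, bit10=0 (has a 0) -> no
Op 4: insert fox -> sets bits 0 9 15 -> bits=1100110101000101
Op 5: insert ape -> sets bits 11 14 15 -> bits=1100110101010111
Op 6: insert pig -> sets bits 1 3 11 -> bits=1101110101010111
Op 7: query bee -> checks bit1=1, bit4=1 (all 1) -> maybe
Op 8: insert koi -> sets bits 9 10 -> bits=1101110101110111
Op 9: query pig -> checks bit1=1, bit3=1, bit11=1 (all 1) -> maybe
Op 10: query bee -> checks bit1=1, bit4=1 (all 1) -> maybe
Op 11: query bee -> checks bit1=1, bit4=1 (all 1) -> maybe
Op 12: query fox -> checks bit0=1, bit9=1, bit15=1 (all 1) -> maybe
Query results in order: no maybe maybe maybe maybe maybe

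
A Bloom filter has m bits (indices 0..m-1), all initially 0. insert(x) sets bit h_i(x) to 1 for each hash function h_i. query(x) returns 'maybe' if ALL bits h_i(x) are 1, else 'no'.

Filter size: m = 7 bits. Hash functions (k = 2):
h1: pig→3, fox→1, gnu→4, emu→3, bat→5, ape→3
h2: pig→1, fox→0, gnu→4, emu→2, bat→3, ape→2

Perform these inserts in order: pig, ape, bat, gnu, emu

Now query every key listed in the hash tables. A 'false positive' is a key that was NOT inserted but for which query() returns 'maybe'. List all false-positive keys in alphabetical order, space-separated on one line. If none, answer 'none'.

Answer: none

Derivation:
Start: bits=0000000
After insert 'pig': sets bits 1 3 -> bits=0101000
After insert 'ape': sets bits 2 3 -> bits=0111000
After insert 'bat': sets bits 3 5 -> bits=0111010
After insert 'gnu': sets bits 4 -> bits=0111110
After insert 'emu': sets bits 2 3 -> bits=0111110
Not inserted: fox — query each against bits=0111110:
query fox: checks bit0=0, bit1=1 (has a 0) -> no => not a false positive
False positives (alphabetical): none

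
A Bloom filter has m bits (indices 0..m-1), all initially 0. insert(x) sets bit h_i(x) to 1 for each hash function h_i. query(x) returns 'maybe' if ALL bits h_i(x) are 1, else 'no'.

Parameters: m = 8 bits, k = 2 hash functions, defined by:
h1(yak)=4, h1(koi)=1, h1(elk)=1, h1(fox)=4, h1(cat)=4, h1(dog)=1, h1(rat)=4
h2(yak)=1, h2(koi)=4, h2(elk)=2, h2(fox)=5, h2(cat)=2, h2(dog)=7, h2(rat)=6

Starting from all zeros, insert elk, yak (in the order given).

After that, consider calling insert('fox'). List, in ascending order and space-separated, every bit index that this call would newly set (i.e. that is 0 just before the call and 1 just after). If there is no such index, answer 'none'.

Start: bits=00000000
After insert 'elk': sets bits 1 2 -> bits=01100000
After insert 'yak': sets bits 1 4 -> bits=01101000
insert 'fox' would touch bits 4 5; currently bit4=1, bit5=0
Bits that are 0 among those (would change 0->1): 5

Answer: 5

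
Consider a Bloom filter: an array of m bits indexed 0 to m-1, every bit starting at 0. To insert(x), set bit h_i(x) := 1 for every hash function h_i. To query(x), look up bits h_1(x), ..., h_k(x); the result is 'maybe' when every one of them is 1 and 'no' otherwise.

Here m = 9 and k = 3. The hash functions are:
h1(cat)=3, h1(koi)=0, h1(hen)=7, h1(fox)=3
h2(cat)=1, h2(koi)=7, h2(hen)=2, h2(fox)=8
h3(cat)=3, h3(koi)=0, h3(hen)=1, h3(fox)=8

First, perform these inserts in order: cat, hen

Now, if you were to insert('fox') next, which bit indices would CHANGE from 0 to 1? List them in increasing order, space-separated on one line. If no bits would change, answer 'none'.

Answer: 8

Derivation:
Start: bits=000000000
After insert 'cat': sets bits 1 3 -> bits=010100000
After insert 'hen': sets bits 1 2 7 -> bits=011100010
insert 'fox' would touch bits 3 8; currently bit3=1, bit8=0
Bits that are 0 among those (would change 0->1): 8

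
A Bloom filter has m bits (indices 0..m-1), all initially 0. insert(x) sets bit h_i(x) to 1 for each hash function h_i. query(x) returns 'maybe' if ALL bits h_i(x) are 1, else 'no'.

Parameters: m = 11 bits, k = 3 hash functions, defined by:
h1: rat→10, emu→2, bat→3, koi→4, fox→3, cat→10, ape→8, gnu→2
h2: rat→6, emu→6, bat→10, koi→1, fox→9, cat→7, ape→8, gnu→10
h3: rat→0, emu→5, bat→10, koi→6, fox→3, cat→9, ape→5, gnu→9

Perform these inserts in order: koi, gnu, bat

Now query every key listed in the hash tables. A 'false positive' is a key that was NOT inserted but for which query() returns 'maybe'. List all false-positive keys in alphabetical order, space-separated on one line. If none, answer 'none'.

Answer: fox

Derivation:
Start: bits=00000000000
After insert 'koi': sets bits 1 4 6 -> bits=01001010000
After insert 'gnu': sets bits 2 9 10 -> bits=01101010011
After insert 'bat': sets bits 3 10 -> bits=01111010011
Not inserted: ape cat emu fox rat — query each against bits=01111010011:
query ape: checks bit5=0, bit8=0 (has a 0) -> no => not a false positive
query cat: checks bit7=0, bit9=1, bit10=1 (has a 0) -> no => not a false positive
query emu: checks bit2=1, bit5=0, bit6=1 (has a 0) -> no => not a false positive
query fox: checks bit3=1, bit9=1 (all 1) -> maybe => FALSE POSITIVE
query rat: checks bit0=0, bit6=1, bit10=1 (has a 0) -> no => not a false positive
False positives (alphabetical): fox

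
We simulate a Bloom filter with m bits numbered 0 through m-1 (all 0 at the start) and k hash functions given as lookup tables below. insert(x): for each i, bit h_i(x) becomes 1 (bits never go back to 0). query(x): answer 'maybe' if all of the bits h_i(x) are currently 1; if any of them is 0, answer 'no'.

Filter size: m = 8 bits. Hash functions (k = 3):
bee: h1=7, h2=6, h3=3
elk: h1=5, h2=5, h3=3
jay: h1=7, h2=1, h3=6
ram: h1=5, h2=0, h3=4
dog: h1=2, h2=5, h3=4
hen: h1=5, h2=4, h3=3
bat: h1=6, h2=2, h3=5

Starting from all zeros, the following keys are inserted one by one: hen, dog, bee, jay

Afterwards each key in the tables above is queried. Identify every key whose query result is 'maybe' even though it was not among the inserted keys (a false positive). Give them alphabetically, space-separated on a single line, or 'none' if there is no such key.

Answer: bat elk

Derivation:
Start: bits=00000000
After insert 'hen': sets bits 3 4 5 -> bits=00011100
After insert 'dog': sets bits 2 4 5 -> bits=00111100
After insert 'bee': sets bits 3 6 7 -> bits=00111111
After insert 'jay': sets bits 1 6 7 -> bits=01111111
Not inserted: bat elk ram — query each against bits=01111111:
query bat: checks bit2=1, bit5=1, bit6=1 (all 1) -> maybe => FALSE POSITIVE
query elk: checks bit3=1, bit5=1 (all 1) -> maybe => FALSE POSITIVE
query ram: checks bit0=0, bit4=1, bit5=1 (has a 0) -> no => not a false positive
False positives (alphabetical): bat elk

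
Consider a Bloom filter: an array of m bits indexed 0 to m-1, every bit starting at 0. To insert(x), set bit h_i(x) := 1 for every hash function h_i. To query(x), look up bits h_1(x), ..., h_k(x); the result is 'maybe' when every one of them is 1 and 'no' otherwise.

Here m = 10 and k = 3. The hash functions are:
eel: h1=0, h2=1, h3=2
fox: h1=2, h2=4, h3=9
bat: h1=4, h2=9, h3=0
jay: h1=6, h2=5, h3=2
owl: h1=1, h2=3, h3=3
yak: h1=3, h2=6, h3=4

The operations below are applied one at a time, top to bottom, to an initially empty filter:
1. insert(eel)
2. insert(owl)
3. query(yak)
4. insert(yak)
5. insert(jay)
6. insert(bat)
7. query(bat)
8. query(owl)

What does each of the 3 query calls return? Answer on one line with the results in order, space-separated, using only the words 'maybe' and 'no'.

Answer: no maybe maybe

Derivation:
Start: bits=0000000000
Op 1: insert eel -> sets bits 0 1 2 -> bits=1110000000
Op 2: insert owl -> sets bits 1 3 -> bits=1111000000
Op 3: query yak -> checks bit3=1, bit4=0, bit6=0 (has a 0) -> no
Op 4: insert yak -> sets bits 3 4 6 -> bits=1111101000
Op 5: insert jay -> sets bits 2 5 6 -> bits=1111111000
Op 6: insert bat -> sets bits 0 4 9 -> bits=1111111001
Op 7: query bat -> checks bit0=1, bit4=1, bit9=1 (all 1) -> maybe
Op 8: query owl -> checks bit1=1, bit3=1 (all 1) -> maybe
Query results in order: no maybe maybe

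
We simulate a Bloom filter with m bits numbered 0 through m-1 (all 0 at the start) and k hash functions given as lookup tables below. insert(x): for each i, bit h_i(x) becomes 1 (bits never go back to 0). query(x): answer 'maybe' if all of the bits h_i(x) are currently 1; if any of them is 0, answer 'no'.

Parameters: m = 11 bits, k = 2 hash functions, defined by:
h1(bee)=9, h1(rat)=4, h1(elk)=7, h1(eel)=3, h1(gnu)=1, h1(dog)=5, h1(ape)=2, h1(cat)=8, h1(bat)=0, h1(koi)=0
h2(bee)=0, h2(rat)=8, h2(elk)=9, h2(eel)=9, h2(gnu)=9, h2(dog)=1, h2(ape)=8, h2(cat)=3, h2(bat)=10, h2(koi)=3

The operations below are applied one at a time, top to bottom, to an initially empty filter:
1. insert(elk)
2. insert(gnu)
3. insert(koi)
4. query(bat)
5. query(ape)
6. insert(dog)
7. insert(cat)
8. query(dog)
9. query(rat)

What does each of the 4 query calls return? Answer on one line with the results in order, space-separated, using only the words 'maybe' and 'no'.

Answer: no no maybe no

Derivation:
Start: bits=00000000000
Op 1: insert elk -> sets bits 7 9 -> bits=00000001010
Op 2: insert gnu -> sets bits 1 9 -> bits=01000001010
Op 3: insert koi -> sets bits 0 3 -> bits=11010001010
Op 4: query bat -> checks bit0=1, bit10=0 (has a 0) -> no
Op 5: query ape -> checks bit2=0, bit8=0 (has a 0) -> no
Op 6: insert dog -> sets bits 1 5 -> bits=11010101010
Op 7: insert cat -> sets bits 3 8 -> bits=11010101110
Op 8: query dog -> checks bit1=1, bit5=1 (all 1) -> maybe
Op 9: query rat -> checks bit4=0, bit8=1 (has a 0) -> no
Query results in order: no no maybe no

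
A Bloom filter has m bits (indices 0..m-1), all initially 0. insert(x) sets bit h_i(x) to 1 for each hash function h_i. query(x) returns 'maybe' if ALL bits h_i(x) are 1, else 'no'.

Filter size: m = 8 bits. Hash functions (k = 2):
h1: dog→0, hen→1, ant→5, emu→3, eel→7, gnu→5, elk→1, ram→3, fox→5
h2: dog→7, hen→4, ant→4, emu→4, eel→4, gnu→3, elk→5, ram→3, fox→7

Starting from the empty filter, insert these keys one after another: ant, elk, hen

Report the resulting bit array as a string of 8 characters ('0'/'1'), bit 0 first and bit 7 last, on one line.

Answer: 01001100

Derivation:
Start: bits=00000000
After insert 'ant': sets bits 4 5 -> bits=00001100
After insert 'elk': sets bits 1 5 -> bits=01001100
After insert 'hen': sets bits 1 4 -> bits=01001100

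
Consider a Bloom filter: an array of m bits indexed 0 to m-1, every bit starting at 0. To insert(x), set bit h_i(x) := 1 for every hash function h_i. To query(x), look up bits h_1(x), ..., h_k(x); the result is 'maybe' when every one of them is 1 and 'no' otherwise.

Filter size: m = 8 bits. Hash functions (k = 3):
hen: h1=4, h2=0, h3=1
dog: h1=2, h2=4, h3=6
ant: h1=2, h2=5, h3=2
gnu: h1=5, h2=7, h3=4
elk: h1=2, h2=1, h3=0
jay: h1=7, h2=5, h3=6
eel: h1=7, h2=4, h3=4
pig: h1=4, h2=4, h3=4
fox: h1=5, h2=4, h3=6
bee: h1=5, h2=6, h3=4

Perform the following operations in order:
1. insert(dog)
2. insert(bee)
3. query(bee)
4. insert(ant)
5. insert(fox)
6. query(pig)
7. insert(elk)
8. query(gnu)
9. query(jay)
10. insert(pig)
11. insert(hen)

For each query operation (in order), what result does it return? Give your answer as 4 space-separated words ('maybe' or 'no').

Answer: maybe maybe no no

Derivation:
Start: bits=00000000
Op 1: insert dog -> sets bits 2 4 6 -> bits=00101010
Op 2: insert bee -> sets bits 4 5 6 -> bits=00101110
Op 3: query bee -> checks bit4=1, bit5=1, bit6=1 (all 1) -> maybe
Op 4: insert ant -> sets bits 2 5 -> bits=00101110
Op 5: insert fox -> sets bits 4 5 6 -> bits=00101110
Op 6: query pig -> checks bit4=1 (all 1) -> maybe
Op 7: insert elk -> sets bits 0 1 2 -> bits=11101110
Op 8: query gnu -> checks bit4=1, bit5=1, bit7=0 (has a 0) -> no
Op 9: query jay -> checks bit5=1, bit6=1, bit7=0 (has a 0) -> no
Op 10: insert pig -> sets bits 4 -> bits=11101110
Op 11: insert hen -> sets bits 0 1 4 -> bits=11101110
Query results in order: maybe maybe no no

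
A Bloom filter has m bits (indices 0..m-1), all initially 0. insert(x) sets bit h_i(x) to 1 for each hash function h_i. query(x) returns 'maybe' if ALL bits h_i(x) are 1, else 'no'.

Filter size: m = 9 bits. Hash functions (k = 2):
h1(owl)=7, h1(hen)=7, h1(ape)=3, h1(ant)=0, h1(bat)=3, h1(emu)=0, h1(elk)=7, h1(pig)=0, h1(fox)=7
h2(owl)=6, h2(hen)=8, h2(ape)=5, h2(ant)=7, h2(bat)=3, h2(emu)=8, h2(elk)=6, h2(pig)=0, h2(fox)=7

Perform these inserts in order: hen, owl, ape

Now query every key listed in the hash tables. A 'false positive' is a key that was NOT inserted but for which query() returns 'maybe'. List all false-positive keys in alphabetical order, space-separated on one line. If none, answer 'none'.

Answer: bat elk fox

Derivation:
Start: bits=000000000
After insert 'hen': sets bits 7 8 -> bits=000000011
After insert 'owl': sets bits 6 7 -> bits=000000111
After insert 'ape': sets bits 3 5 -> bits=000101111
Not inserted: ant bat elk emu fox pig — query each against bits=000101111:
query ant: checks bit0=0, bit7=1 (has a 0) -> no => not a false positive
query bat: checks bit3=1 (all 1) -> maybe => FALSE POSITIVE
query elk: checks bit6=1, bit7=1 (all 1) -> maybe => FALSE POSITIVE
query emu: checks bit0=0, bit8=1 (has a 0) -> no => not a false positive
query fox: checks bit7=1 (all 1) -> maybe => FALSE POSITIVE
query pig: checks bit0=0 (has a 0) -> no => not a false positive
False positives (alphabetical): bat elk fox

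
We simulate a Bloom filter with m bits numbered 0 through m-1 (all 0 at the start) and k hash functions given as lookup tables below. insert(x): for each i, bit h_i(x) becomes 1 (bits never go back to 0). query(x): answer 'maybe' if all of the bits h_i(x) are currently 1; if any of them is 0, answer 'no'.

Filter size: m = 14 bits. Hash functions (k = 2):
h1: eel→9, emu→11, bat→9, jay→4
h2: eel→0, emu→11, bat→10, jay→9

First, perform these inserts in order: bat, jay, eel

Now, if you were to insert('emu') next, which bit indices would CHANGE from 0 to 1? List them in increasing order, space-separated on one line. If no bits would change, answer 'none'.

Start: bits=00000000000000
After insert 'bat': sets bits 9 10 -> bits=00000000011000
After insert 'jay': sets bits 4 9 -> bits=00001000011000
After insert 'eel': sets bits 0 9 -> bits=10001000011000
insert 'emu' would touch bits 11; currently bit11=0
Bits that are 0 among those (would change 0->1): 11

Answer: 11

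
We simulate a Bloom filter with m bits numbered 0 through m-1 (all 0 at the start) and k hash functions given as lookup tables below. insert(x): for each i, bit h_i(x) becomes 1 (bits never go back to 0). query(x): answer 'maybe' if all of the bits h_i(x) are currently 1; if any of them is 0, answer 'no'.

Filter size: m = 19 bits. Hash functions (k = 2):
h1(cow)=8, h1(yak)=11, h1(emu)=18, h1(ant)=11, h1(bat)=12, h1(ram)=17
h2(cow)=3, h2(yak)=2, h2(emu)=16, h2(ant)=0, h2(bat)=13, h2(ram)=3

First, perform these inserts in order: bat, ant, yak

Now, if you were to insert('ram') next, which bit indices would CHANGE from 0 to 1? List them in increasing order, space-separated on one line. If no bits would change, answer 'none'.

Answer: 3 17

Derivation:
Start: bits=0000000000000000000
After insert 'bat': sets bits 12 13 -> bits=0000000000001100000
After insert 'ant': sets bits 0 11 -> bits=1000000000011100000
After insert 'yak': sets bits 2 11 -> bits=1010000000011100000
insert 'ram' would touch bits 3 17; currently bit3=0, bit17=0
Bits that are 0 among those (would change 0->1): 3 17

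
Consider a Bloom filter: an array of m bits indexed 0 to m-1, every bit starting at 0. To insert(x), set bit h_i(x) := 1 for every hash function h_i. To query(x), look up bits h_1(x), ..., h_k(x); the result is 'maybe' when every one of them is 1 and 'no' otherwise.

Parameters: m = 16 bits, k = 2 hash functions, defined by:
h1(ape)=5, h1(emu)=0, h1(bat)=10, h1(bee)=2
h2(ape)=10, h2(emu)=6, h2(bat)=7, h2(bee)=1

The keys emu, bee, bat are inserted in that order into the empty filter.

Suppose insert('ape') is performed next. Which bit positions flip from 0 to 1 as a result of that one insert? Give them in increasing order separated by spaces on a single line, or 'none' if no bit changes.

Answer: 5

Derivation:
Start: bits=0000000000000000
After insert 'emu': sets bits 0 6 -> bits=1000001000000000
After insert 'bee': sets bits 1 2 -> bits=1110001000000000
After insert 'bat': sets bits 7 10 -> bits=1110001100100000
insert 'ape' would touch bits 5 10; currently bit5=0, bit10=1
Bits that are 0 among those (would change 0->1): 5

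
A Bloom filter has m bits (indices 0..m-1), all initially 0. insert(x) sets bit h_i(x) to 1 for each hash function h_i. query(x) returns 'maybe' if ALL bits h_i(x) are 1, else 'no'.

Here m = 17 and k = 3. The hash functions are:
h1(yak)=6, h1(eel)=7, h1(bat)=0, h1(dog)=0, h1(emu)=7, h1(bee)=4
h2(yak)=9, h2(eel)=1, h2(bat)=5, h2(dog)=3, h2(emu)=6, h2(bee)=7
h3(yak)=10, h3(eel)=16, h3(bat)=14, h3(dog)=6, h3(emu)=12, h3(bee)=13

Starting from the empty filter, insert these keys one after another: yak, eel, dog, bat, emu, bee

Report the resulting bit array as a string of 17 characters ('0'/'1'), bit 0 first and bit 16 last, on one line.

Start: bits=00000000000000000
After insert 'yak': sets bits 6 9 10 -> bits=00000010011000000
After insert 'eel': sets bits 1 7 16 -> bits=01000011011000001
After insert 'dog': sets bits 0 3 6 -> bits=11010011011000001
After insert 'bat': sets bits 0 5 14 -> bits=11010111011000101
After insert 'emu': sets bits 6 7 12 -> bits=11010111011010101
After insert 'bee': sets bits 4 7 13 -> bits=11011111011011101

Answer: 11011111011011101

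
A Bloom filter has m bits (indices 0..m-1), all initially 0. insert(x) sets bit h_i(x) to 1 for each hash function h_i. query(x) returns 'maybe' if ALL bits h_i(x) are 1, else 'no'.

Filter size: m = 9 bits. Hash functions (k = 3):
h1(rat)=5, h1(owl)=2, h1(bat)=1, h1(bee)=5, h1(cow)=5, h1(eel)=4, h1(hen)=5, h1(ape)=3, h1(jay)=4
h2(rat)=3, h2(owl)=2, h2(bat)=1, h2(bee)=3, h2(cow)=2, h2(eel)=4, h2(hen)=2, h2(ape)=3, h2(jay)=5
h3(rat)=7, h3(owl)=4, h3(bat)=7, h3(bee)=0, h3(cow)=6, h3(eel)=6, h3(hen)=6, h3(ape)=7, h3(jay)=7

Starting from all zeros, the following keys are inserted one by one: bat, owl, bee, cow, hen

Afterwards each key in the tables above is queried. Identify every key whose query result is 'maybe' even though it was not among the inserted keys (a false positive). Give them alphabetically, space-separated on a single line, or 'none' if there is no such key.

Start: bits=000000000
After insert 'bat': sets bits 1 7 -> bits=010000010
After insert 'owl': sets bits 2 4 -> bits=011010010
After insert 'bee': sets bits 0 3 5 -> bits=111111010
After insert 'cow': sets bits 2 5 6 -> bits=111111110
After insert 'hen': sets bits 2 5 6 -> bits=111111110
Not inserted: ape eel jay rat — query each against bits=111111110:
query ape: checks bit3=1, bit7=1 (all 1) -> maybe => FALSE POSITIVE
query eel: checks bit4=1, bit6=1 (all 1) -> maybe => FALSE POSITIVE
query jay: checks bit4=1, bit5=1, bit7=1 (all 1) -> maybe => FALSE POSITIVE
query rat: checks bit3=1, bit5=1, bit7=1 (all 1) -> maybe => FALSE POSITIVE
False positives (alphabetical): ape eel jay rat

Answer: ape eel jay rat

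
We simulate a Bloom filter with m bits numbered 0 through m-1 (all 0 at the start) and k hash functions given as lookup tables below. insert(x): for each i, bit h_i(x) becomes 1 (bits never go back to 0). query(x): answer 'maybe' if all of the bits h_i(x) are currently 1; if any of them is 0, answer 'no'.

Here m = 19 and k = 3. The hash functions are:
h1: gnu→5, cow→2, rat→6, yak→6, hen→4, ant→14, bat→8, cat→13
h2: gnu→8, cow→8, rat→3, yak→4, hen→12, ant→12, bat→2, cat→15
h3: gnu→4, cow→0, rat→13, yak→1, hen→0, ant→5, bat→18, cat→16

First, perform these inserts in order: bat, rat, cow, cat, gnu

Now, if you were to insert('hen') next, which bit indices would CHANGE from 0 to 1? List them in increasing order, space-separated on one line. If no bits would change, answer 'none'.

Answer: 12

Derivation:
Start: bits=0000000000000000000
After insert 'bat': sets bits 2 8 18 -> bits=0010000010000000001
After insert 'rat': sets bits 3 6 13 -> bits=0011001010000100001
After insert 'cow': sets bits 0 2 8 -> bits=1011001010000100001
After insert 'cat': sets bits 13 15 16 -> bits=1011001010000101101
After insert 'gnu': sets bits 4 5 8 -> bits=1011111010000101101
insert 'hen' would touch bits 0 4 12; currently bit0=1, bit4=1, bit12=0
Bits that are 0 among those (would change 0->1): 12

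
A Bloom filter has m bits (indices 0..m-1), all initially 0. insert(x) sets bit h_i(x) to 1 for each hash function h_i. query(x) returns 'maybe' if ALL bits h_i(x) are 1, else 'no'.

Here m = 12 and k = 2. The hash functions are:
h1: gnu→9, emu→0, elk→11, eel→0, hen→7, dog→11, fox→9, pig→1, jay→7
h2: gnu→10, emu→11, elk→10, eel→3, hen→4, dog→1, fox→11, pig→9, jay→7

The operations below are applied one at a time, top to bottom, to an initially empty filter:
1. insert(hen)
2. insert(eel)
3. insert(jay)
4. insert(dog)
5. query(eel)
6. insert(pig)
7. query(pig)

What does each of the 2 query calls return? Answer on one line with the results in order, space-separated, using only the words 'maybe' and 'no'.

Start: bits=000000000000
Op 1: insert hen -> sets bits 4 7 -> bits=000010010000
Op 2: insert eel -> sets bits 0 3 -> bits=100110010000
Op 3: insert jay -> sets bits 7 -> bits=100110010000
Op 4: insert dog -> sets bits 1 11 -> bits=110110010001
Op 5: query eel -> checks bit0=1, bit3=1 (all 1) -> maybe
Op 6: insert pig -> sets bits 1 9 -> bits=110110010101
Op 7: query pig -> checks bit1=1, bit9=1 (all 1) -> maybe
Query results in order: maybe maybe

Answer: maybe maybe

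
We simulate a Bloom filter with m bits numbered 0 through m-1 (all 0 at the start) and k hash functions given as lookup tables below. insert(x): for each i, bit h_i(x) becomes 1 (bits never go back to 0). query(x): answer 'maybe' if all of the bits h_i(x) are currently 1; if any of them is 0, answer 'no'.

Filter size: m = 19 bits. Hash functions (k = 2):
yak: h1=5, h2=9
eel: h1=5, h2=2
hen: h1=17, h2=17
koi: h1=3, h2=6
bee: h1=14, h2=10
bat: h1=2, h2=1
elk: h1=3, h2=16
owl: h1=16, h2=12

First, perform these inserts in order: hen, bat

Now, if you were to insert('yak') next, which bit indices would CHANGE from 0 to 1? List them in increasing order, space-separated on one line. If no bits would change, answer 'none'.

Start: bits=0000000000000000000
After insert 'hen': sets bits 17 -> bits=0000000000000000010
After insert 'bat': sets bits 1 2 -> bits=0110000000000000010
insert 'yak' would touch bits 5 9; currently bit5=0, bit9=0
Bits that are 0 among those (would change 0->1): 5 9

Answer: 5 9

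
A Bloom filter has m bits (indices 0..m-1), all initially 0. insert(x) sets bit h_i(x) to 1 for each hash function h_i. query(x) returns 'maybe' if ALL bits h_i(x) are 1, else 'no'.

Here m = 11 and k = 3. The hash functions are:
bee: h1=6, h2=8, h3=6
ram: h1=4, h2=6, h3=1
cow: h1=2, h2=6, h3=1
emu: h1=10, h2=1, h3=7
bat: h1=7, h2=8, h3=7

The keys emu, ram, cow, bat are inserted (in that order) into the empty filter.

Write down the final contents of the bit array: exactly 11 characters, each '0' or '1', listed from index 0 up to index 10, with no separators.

Start: bits=00000000000
After insert 'emu': sets bits 1 7 10 -> bits=01000001001
After insert 'ram': sets bits 1 4 6 -> bits=01001011001
After insert 'cow': sets bits 1 2 6 -> bits=01101011001
After insert 'bat': sets bits 7 8 -> bits=01101011101

Answer: 01101011101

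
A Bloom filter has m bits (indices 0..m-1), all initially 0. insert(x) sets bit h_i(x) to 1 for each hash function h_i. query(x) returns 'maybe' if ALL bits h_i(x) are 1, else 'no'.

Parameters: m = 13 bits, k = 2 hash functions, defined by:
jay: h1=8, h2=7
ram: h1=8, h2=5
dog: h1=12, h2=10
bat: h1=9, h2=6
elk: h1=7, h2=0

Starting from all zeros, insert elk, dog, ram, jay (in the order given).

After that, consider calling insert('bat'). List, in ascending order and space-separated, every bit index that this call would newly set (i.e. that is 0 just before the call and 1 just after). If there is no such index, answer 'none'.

Start: bits=0000000000000
After insert 'elk': sets bits 0 7 -> bits=1000000100000
After insert 'dog': sets bits 10 12 -> bits=1000000100101
After insert 'ram': sets bits 5 8 -> bits=1000010110101
After insert 'jay': sets bits 7 8 -> bits=1000010110101
insert 'bat' would touch bits 6 9; currently bit6=0, bit9=0
Bits that are 0 among those (would change 0->1): 6 9

Answer: 6 9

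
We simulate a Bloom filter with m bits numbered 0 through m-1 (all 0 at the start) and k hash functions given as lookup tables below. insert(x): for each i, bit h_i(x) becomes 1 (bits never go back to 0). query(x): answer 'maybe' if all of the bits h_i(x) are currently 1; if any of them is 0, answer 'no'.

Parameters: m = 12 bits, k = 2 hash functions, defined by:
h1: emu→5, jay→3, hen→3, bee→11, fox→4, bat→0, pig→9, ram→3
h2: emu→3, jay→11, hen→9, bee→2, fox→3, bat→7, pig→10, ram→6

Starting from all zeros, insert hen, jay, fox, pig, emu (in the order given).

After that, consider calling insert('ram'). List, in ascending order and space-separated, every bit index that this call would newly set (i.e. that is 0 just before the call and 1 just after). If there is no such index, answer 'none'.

Answer: 6

Derivation:
Start: bits=000000000000
After insert 'hen': sets bits 3 9 -> bits=000100000100
After insert 'jay': sets bits 3 11 -> bits=000100000101
After insert 'fox': sets bits 3 4 -> bits=000110000101
After insert 'pig': sets bits 9 10 -> bits=000110000111
After insert 'emu': sets bits 3 5 -> bits=000111000111
insert 'ram' would touch bits 3 6; currently bit3=1, bit6=0
Bits that are 0 among those (would change 0->1): 6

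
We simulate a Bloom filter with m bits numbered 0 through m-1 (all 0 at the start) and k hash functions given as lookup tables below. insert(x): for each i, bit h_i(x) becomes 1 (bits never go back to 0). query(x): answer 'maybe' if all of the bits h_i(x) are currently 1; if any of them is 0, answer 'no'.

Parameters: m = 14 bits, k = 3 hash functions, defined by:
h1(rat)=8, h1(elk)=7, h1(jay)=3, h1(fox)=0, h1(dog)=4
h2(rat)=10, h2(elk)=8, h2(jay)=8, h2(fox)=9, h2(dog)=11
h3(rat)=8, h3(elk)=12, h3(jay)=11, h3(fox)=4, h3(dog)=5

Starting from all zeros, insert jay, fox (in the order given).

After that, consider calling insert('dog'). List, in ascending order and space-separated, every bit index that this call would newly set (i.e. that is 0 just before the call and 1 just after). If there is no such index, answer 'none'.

Start: bits=00000000000000
After insert 'jay': sets bits 3 8 11 -> bits=00010000100100
After insert 'fox': sets bits 0 4 9 -> bits=10011000110100
insert 'dog' would touch bits 4 5 11; currently bit4=1, bit5=0, bit11=1
Bits that are 0 among those (would change 0->1): 5

Answer: 5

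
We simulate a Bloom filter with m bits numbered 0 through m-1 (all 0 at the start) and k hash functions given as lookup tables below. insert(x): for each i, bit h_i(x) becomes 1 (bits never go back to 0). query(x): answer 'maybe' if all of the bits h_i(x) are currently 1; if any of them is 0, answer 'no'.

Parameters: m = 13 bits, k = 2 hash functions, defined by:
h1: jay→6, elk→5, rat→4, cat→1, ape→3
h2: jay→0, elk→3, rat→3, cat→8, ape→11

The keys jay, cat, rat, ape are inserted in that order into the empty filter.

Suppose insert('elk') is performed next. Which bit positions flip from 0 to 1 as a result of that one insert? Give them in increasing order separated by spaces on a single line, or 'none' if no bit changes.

Answer: 5

Derivation:
Start: bits=0000000000000
After insert 'jay': sets bits 0 6 -> bits=1000001000000
After insert 'cat': sets bits 1 8 -> bits=1100001010000
After insert 'rat': sets bits 3 4 -> bits=1101101010000
After insert 'ape': sets bits 3 11 -> bits=1101101010010
insert 'elk' would touch bits 3 5; currently bit3=1, bit5=0
Bits that are 0 among those (would change 0->1): 5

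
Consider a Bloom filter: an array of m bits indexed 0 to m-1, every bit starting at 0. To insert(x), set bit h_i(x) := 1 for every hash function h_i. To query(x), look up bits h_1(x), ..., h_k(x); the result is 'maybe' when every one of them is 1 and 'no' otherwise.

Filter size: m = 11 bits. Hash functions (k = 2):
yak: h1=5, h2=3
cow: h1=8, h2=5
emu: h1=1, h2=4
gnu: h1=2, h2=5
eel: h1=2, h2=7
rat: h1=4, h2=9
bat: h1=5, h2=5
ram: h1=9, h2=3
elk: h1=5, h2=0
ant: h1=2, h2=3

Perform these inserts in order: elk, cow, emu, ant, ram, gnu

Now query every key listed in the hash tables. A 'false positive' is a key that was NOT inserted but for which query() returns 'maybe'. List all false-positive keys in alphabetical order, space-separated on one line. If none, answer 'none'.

Start: bits=00000000000
After insert 'elk': sets bits 0 5 -> bits=10000100000
After insert 'cow': sets bits 5 8 -> bits=10000100100
After insert 'emu': sets bits 1 4 -> bits=11001100100
After insert 'ant': sets bits 2 3 -> bits=11111100100
After insert 'ram': sets bits 3 9 -> bits=11111100110
After insert 'gnu': sets bits 2 5 -> bits=11111100110
Not inserted: bat eel rat yak — query each against bits=11111100110:
query bat: checks bit5=1 (all 1) -> maybe => FALSE POSITIVE
query eel: checks bit2=1, bit7=0 (has a 0) -> no => not a false positive
query rat: checks bit4=1, bit9=1 (all 1) -> maybe => FALSE POSITIVE
query yak: checks bit3=1, bit5=1 (all 1) -> maybe => FALSE POSITIVE
False positives (alphabetical): bat rat yak

Answer: bat rat yak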